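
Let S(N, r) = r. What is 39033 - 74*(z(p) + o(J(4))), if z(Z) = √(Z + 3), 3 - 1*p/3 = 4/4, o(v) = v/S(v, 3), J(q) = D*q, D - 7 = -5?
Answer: 115841/3 ≈ 38614.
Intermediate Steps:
D = 2 (D = 7 - 5 = 2)
J(q) = 2*q
o(v) = v/3
p = 6 (p = 9 - 12/4 = 9 - 3*1 = 9 - 3 = 6)
z(Z) = √(3 + Z)
39033 - 74*(z(p) + o(J(4))) = 39033 - 74*(√(3 + 6) + (2*4)/3) = 39033 - 74*(√9 + (⅓)*8) = 39033 - 74*(3 + 8/3) = 39033 - 74*17/3 = 39033 - 1258/3 = 115841/3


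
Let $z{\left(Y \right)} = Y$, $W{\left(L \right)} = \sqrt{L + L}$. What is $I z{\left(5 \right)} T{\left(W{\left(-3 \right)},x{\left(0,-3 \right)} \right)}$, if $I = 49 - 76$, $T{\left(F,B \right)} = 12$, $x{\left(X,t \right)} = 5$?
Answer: $-1620$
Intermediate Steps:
$W{\left(L \right)} = \sqrt{2} \sqrt{L}$ ($W{\left(L \right)} = \sqrt{2 L} = \sqrt{2} \sqrt{L}$)
$I = -27$ ($I = 49 - 76 = -27$)
$I z{\left(5 \right)} T{\left(W{\left(-3 \right)},x{\left(0,-3 \right)} \right)} = \left(-27\right) 5 \cdot 12 = \left(-135\right) 12 = -1620$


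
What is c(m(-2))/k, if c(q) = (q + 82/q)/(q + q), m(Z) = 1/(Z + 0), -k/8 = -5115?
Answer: 329/81840 ≈ 0.0040200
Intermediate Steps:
k = 40920 (k = -8*(-5115) = 40920)
m(Z) = 1/Z
c(q) = (q + 82/q)/(2*q) (c(q) = (q + 82/q)/((2*q)) = (q + 82/q)*(1/(2*q)) = (q + 82/q)/(2*q))
c(m(-2))/k = (½ + 41/(1/(-2))²)/40920 = (½ + 41/(-½)²)*(1/40920) = (½ + 41*4)*(1/40920) = (½ + 164)*(1/40920) = (329/2)*(1/40920) = 329/81840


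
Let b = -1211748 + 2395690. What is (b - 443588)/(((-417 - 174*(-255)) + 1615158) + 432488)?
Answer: 740354/2091599 ≈ 0.35397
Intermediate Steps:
b = 1183942
(b - 443588)/(((-417 - 174*(-255)) + 1615158) + 432488) = (1183942 - 443588)/(((-417 - 174*(-255)) + 1615158) + 432488) = 740354/(((-417 + 44370) + 1615158) + 432488) = 740354/((43953 + 1615158) + 432488) = 740354/(1659111 + 432488) = 740354/2091599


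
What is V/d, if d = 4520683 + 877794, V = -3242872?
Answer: -3242872/5398477 ≈ -0.60070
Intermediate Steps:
d = 5398477
V/d = -3242872/5398477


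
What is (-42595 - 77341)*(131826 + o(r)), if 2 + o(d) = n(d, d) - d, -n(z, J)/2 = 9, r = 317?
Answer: -15770264704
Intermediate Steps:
n(z, J) = -18 (n(z, J) = -2*9 = -18)
o(d) = -20 - d (o(d) = -2 + (-18 - d) = -20 - d)
(-42595 - 77341)*(131826 + o(r)) = (-42595 - 77341)*(131826 + (-20 - 1*317)) = -119936*(131826 + (-20 - 317)) = -119936*(131826 - 337) = -119936*131489 = -15770264704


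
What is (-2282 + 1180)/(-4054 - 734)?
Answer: 29/126 ≈ 0.23016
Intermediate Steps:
(-2282 + 1180)/(-4054 - 734) = -1102/(-4788) = -1102*(-1/4788) = 29/126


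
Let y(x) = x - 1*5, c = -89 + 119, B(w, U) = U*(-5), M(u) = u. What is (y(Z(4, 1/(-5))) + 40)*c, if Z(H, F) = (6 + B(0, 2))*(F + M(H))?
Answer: 594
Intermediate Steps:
B(w, U) = -5*U
Z(H, F) = -4*F - 4*H (Z(H, F) = (6 - 5*2)*(F + H) = (6 - 10)*(F + H) = -4*(F + H) = -4*F - 4*H)
c = 30
y(x) = -5 + x (y(x) = x - 5 = -5 + x)
(y(Z(4, 1/(-5))) + 40)*c = ((-5 + (-4/(-5) - 4*4)) + 40)*30 = ((-5 + (-4*(-1/5) - 16)) + 40)*30 = ((-5 + (4/5 - 16)) + 40)*30 = ((-5 - 76/5) + 40)*30 = (-101/5 + 40)*30 = (99/5)*30 = 594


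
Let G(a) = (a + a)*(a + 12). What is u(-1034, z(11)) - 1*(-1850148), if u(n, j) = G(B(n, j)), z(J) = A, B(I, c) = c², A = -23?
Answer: 2422526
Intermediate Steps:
G(a) = 2*a*(12 + a) (G(a) = (2*a)*(12 + a) = 2*a*(12 + a))
z(J) = -23
u(n, j) = 2*j²*(12 + j²)
u(-1034, z(11)) - 1*(-1850148) = 2*(-23)²*(12 + (-23)²) - 1*(-1850148) = 2*529*(12 + 529) + 1850148 = 2*529*541 + 1850148 = 572378 + 1850148 = 2422526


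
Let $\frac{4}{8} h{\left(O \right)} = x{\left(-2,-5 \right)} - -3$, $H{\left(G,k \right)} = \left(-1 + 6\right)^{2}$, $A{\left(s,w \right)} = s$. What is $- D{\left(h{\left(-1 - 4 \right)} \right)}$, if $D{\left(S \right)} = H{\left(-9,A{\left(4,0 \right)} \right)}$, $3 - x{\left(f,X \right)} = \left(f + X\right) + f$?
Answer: $-25$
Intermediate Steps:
$x{\left(f,X \right)} = 3 - X - 2 f$ ($x{\left(f,X \right)} = 3 - \left(\left(f + X\right) + f\right) = 3 - \left(\left(X + f\right) + f\right) = 3 - \left(X + 2 f\right) = 3 - X - 2 f$)
$H{\left(G,k \right)} = 25$ ($H{\left(G,k \right)} = 5^{2} = 25$)
$h{\left(O \right)} = 30$ ($h{\left(O \right)} = 2 \left(\left(3 - -5 - -4\right) - -3\right) = 2 \left(\left(3 + 5 + 4\right) + 3\right) = 2 \left(12 + 3\right) = 2 \cdot 15 = 30$)
$D{\left(S \right)} = 25$
$- D{\left(h{\left(-1 - 4 \right)} \right)} = \left(-1\right) 25 = -25$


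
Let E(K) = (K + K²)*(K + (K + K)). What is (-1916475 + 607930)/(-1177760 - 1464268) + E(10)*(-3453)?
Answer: -30105643548655/2642028 ≈ -1.1395e+7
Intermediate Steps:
E(K) = 3*K*(K + K²) (E(K) = (K + K²)*(K + 2*K) = (K + K²)*(3*K) = 3*K*(K + K²))
(-1916475 + 607930)/(-1177760 - 1464268) + E(10)*(-3453) = (-1916475 + 607930)/(-1177760 - 1464268) + (3*10²*(1 + 10))*(-3453) = -1308545/(-2642028) + (3*100*11)*(-3453) = -1308545*(-1/2642028) + 3300*(-3453) = 1308545/2642028 - 11394900 = -30105643548655/2642028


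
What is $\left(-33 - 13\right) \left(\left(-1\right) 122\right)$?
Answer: $5612$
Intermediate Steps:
$\left(-33 - 13\right) \left(\left(-1\right) 122\right) = \left(-46\right) \left(-122\right) = 5612$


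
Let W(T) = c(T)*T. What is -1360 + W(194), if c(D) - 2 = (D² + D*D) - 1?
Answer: 14601602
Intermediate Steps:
c(D) = 1 + 2*D² (c(D) = 2 + ((D² + D*D) - 1) = 2 + ((D² + D²) - 1) = 2 + (2*D² - 1) = 2 + (-1 + 2*D²) = 1 + 2*D²)
W(T) = T*(1 + 2*T²) (W(T) = (1 + 2*T²)*T = T*(1 + 2*T²))
-1360 + W(194) = -1360 + (194 + 2*194³) = -1360 + (194 + 2*7301384) = -1360 + (194 + 14602768) = -1360 + 14602962 = 14601602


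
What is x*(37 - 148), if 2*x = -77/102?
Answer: 2849/68 ≈ 41.897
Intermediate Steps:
x = -77/204 (x = (-77/102)/2 = (-77*1/102)/2 = (1/2)*(-77/102) = -77/204 ≈ -0.37745)
x*(37 - 148) = -77*(37 - 148)/204 = -77/204*(-111) = 2849/68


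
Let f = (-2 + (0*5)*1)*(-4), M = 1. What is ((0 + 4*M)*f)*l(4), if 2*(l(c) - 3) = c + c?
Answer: 224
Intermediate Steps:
f = 8 (f = (-2 + 0*1)*(-4) = (-2 + 0)*(-4) = -2*(-4) = 8)
l(c) = 3 + c (l(c) = 3 + (c + c)/2 = 3 + (2*c)/2 = 3 + c)
((0 + 4*M)*f)*l(4) = ((0 + 4*1)*8)*(3 + 4) = ((0 + 4)*8)*7 = (4*8)*7 = 32*7 = 224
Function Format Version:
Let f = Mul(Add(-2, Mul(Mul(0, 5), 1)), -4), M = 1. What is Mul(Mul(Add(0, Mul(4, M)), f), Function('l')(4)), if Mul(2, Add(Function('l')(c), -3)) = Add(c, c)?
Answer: 224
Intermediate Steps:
f = 8 (f = Mul(Add(-2, Mul(0, 1)), -4) = Mul(Add(-2, 0), -4) = Mul(-2, -4) = 8)
Function('l')(c) = Add(3, c) (Function('l')(c) = Add(3, Mul(Rational(1, 2), Add(c, c))) = Add(3, Mul(Rational(1, 2), Mul(2, c))) = Add(3, c))
Mul(Mul(Add(0, Mul(4, M)), f), Function('l')(4)) = Mul(Mul(Add(0, Mul(4, 1)), 8), Add(3, 4)) = Mul(Mul(Add(0, 4), 8), 7) = Mul(Mul(4, 8), 7) = Mul(32, 7) = 224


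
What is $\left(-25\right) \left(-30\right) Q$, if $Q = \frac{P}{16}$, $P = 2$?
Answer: $\frac{375}{4} \approx 93.75$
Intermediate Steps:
$Q = \frac{1}{8}$ ($Q = \frac{2}{16} = 2 \cdot \frac{1}{16} = \frac{1}{8} \approx 0.125$)
$\left(-25\right) \left(-30\right) Q = \left(-25\right) \left(-30\right) \frac{1}{8} = 750 \cdot \frac{1}{8} = \frac{375}{4}$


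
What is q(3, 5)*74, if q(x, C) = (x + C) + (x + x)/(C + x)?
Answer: 1295/2 ≈ 647.50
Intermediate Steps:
q(x, C) = C + x + 2*x/(C + x) (q(x, C) = (C + x) + (2*x)/(C + x) = (C + x) + 2*x/(C + x) = C + x + 2*x/(C + x))
q(3, 5)*74 = ((5² + 3² + 2*3 + 2*5*3)/(5 + 3))*74 = ((25 + 9 + 6 + 30)/8)*74 = ((⅛)*70)*74 = (35/4)*74 = 1295/2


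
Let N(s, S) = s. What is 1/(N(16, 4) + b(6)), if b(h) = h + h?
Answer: 1/28 ≈ 0.035714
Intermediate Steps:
b(h) = 2*h
1/(N(16, 4) + b(6)) = 1/(16 + 2*6) = 1/(16 + 12) = 1/28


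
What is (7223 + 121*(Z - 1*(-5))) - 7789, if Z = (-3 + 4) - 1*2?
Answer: -82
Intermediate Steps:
Z = -1 (Z = 1 - 2 = -1)
(7223 + 121*(Z - 1*(-5))) - 7789 = (7223 + 121*(-1 - 1*(-5))) - 7789 = (7223 + 121*(-1 + 5)) - 7789 = (7223 + 121*4) - 7789 = (7223 + 484) - 7789 = 7707 - 7789 = -82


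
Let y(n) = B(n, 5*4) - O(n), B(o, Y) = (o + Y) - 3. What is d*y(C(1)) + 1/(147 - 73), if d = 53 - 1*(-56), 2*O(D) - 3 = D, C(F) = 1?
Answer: 129057/74 ≈ 1744.0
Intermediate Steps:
B(o, Y) = -3 + Y + o (B(o, Y) = (Y + o) - 3 = -3 + Y + o)
O(D) = 3/2 + D/2
d = 109 (d = 53 + 56 = 109)
y(n) = 31/2 + n/2 (y(n) = (-3 + 5*4 + n) - (3/2 + n/2) = (-3 + 20 + n) + (-3/2 - n/2) = (17 + n) + (-3/2 - n/2) = 31/2 + n/2)
d*y(C(1)) + 1/(147 - 73) = 109*(31/2 + (½)*1) + 1/(147 - 73) = 109*(31/2 + ½) + 1/74 = 109*16 + 1/74 = 1744 + 1/74 = 129057/74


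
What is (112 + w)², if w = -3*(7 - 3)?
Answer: 10000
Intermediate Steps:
w = -12 (w = -3*4 = -12)
(112 + w)² = (112 - 12)² = 100² = 10000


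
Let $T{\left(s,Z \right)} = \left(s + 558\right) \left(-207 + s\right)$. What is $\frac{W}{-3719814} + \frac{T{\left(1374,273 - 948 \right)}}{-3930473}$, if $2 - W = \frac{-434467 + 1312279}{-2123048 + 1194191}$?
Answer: $- \frac{1298366824870421485}{2263412186535679809} \approx -0.57363$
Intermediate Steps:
$T{\left(s,Z \right)} = \left(-207 + s\right) \left(558 + s\right)$ ($T{\left(s,Z \right)} = \left(558 + s\right) \left(-207 + s\right) = \left(-207 + s\right) \left(558 + s\right)$)
$W = \frac{911842}{309619}$ ($W = 2 - \frac{-434467 + 1312279}{-2123048 + 1194191} = 2 - \frac{877812}{-928857} = 2 - 877812 \left(- \frac{1}{928857}\right) = 2 - - \frac{292604}{309619} = 2 + \frac{292604}{309619} = \frac{911842}{309619} \approx 2.945$)
$\frac{W}{-3719814} + \frac{T{\left(1374,273 - 948 \right)}}{-3930473} = \frac{911842}{309619 \left(-3719814\right)} + \frac{-115506 + 1374^{2} + 351 \cdot 1374}{-3930473} = \frac{911842}{309619} \left(- \frac{1}{3719814}\right) + \left(-115506 + 1887876 + 482274\right) \left(- \frac{1}{3930473}\right) = - \frac{455921}{575862545433} + 2254644 \left(- \frac{1}{3930473}\right) = - \frac{455921}{575862545433} - \frac{2254644}{3930473} = - \frac{1298366824870421485}{2263412186535679809}$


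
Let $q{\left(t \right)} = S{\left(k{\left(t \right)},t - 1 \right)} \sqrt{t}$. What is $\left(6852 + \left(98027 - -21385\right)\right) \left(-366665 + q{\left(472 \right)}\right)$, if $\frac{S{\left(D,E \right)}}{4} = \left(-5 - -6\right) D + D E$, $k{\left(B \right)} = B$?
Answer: $-46296589560 + 225036791808 \sqrt{118} \approx 2.3982 \cdot 10^{12}$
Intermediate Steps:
$S{\left(D,E \right)} = 4 D + 4 D E$ ($S{\left(D,E \right)} = 4 \left(\left(-5 - -6\right) D + D E\right) = 4 \left(\left(-5 + 6\right) D + D E\right) = 4 \left(1 D + D E\right) = 4 \left(D + D E\right) = 4 D + 4 D E$)
$q{\left(t \right)} = 4 t^{\frac{5}{2}}$ ($q{\left(t \right)} = 4 t \left(1 + \left(t - 1\right)\right) \sqrt{t} = 4 t \left(1 + \left(-1 + t\right)\right) \sqrt{t} = 4 t t \sqrt{t} = 4 t^{2} \sqrt{t} = 4 t^{\frac{5}{2}}$)
$\left(6852 + \left(98027 - -21385\right)\right) \left(-366665 + q{\left(472 \right)}\right) = \left(6852 + \left(98027 - -21385\right)\right) \left(-366665 + 4 \cdot 472^{\frac{5}{2}}\right) = \left(6852 + \left(98027 + 21385\right)\right) \left(-366665 + 4 \cdot 445568 \sqrt{118}\right) = \left(6852 + 119412\right) \left(-366665 + 1782272 \sqrt{118}\right) = 126264 \left(-366665 + 1782272 \sqrt{118}\right) = -46296589560 + 225036791808 \sqrt{118}$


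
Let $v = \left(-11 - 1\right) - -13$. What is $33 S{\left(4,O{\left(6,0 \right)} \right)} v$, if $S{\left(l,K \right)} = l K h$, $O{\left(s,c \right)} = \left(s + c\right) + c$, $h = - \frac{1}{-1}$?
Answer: $792$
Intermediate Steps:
$h = 1$ ($h = \left(-1\right) \left(-1\right) = 1$)
$O{\left(s,c \right)} = s + 2 c$ ($O{\left(s,c \right)} = \left(c + s\right) + c = s + 2 c$)
$S{\left(l,K \right)} = K l$ ($S{\left(l,K \right)} = l K 1 = K l 1 = K l$)
$v = 1$ ($v = -12 + 13 = 1$)
$33 S{\left(4,O{\left(6,0 \right)} \right)} v = 33 \left(6 + 2 \cdot 0\right) 4 \cdot 1 = 33 \left(6 + 0\right) 4 \cdot 1 = 33 \cdot 6 \cdot 4 \cdot 1 = 33 \cdot 24 \cdot 1 = 792 \cdot 1 = 792$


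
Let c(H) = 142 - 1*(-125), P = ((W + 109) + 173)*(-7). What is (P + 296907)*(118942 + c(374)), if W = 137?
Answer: 35044346566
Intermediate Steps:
P = -2933 (P = ((137 + 109) + 173)*(-7) = (246 + 173)*(-7) = 419*(-7) = -2933)
c(H) = 267 (c(H) = 142 + 125 = 267)
(P + 296907)*(118942 + c(374)) = (-2933 + 296907)*(118942 + 267) = 293974*119209 = 35044346566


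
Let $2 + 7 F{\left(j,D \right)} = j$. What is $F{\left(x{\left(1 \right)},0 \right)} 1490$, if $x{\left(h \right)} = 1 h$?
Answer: $- \frac{1490}{7} \approx -212.86$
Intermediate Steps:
$x{\left(h \right)} = h$
$F{\left(j,D \right)} = - \frac{2}{7} + \frac{j}{7}$
$F{\left(x{\left(1 \right)},0 \right)} 1490 = \left(- \frac{2}{7} + \frac{1}{7} \cdot 1\right) 1490 = \left(- \frac{2}{7} + \frac{1}{7}\right) 1490 = \left(- \frac{1}{7}\right) 1490 = - \frac{1490}{7}$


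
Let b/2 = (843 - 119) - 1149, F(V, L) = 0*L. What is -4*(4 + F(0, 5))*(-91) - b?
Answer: 2306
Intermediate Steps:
F(V, L) = 0
b = -850 (b = 2*((843 - 119) - 1149) = 2*(724 - 1149) = 2*(-425) = -850)
-4*(4 + F(0, 5))*(-91) - b = -4*(4 + 0)*(-91) - 1*(-850) = -4*4*(-91) + 850 = -16*(-91) + 850 = 1456 + 850 = 2306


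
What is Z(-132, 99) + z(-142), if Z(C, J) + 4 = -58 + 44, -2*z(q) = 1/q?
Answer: -5111/284 ≈ -17.996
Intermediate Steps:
z(q) = -1/(2*q)
Z(C, J) = -18 (Z(C, J) = -4 + (-58 + 44) = -4 - 14 = -18)
Z(-132, 99) + z(-142) = -18 - 1/2/(-142) = -18 - 1/2*(-1/142) = -18 + 1/284 = -5111/284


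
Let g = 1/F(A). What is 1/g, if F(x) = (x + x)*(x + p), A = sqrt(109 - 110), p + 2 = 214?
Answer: -2 + 424*I ≈ -2.0 + 424.0*I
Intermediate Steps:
p = 212 (p = -2 + 214 = 212)
A = I (A = sqrt(-1) = I ≈ 1.0*I)
F(x) = 2*x*(212 + x) (F(x) = (x + x)*(x + 212) = (2*x)*(212 + x) = 2*x*(212 + x))
g = -I*(212 - I)/89890 (g = 1/(2*I*(212 + I)) = -I*(212 - I)/89890 ≈ -1.1125e-5 - 0.0023584*I)
1/g = 1/(I*(-212 + I)/89890) = -2*I*(-212 - I)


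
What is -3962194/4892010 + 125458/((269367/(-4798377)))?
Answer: -490827593190366643/219624342945 ≈ -2.2349e+6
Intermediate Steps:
-3962194/4892010 + 125458/((269367/(-4798377))) = -3962194*1/4892010 + 125458/((269367*(-1/4798377))) = -1981097/2446005 + 125458/(-89789/1599459) = -1981097/2446005 + 125458*(-1599459/89789) = -1981097/2446005 - 200664927222/89789 = -490827593190366643/219624342945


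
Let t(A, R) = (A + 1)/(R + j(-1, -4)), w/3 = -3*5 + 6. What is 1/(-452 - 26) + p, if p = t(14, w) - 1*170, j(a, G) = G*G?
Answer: -901041/5258 ≈ -171.37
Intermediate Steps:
w = -27 (w = 3*(-3*5 + 6) = 3*(-15 + 6) = 3*(-9) = -27)
j(a, G) = G²
t(A, R) = (1 + A)/(16 + R) (t(A, R) = (A + 1)/(R + (-4)²) = (1 + A)/(R + 16) = (1 + A)/(16 + R))
p = -1885/11 (p = (1 + 14)/(16 - 27) - 1*170 = 15/(-11) - 170 = -1/11*15 - 170 = -15/11 - 170 = -1885/11 ≈ -171.36)
1/(-452 - 26) + p = 1/(-452 - 26) - 1885/11 = 1/(-478) - 1885/11 = -1/478 - 1885/11 = -901041/5258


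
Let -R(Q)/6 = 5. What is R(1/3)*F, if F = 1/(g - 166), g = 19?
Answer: 10/49 ≈ 0.20408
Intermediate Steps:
R(Q) = -30 (R(Q) = -6*5 = -30)
F = -1/147 (F = 1/(19 - 166) = 1/(-147) = -1/147 ≈ -0.0068027)
R(1/3)*F = -30*(-1/147) = 10/49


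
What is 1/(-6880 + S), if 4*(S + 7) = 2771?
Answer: -4/24777 ≈ -0.00016144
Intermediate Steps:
S = 2743/4 (S = -7 + (¼)*2771 = -7 + 2771/4 = 2743/4 ≈ 685.75)
1/(-6880 + S) = 1/(-6880 + 2743/4) = 1/(-24777/4) = -4/24777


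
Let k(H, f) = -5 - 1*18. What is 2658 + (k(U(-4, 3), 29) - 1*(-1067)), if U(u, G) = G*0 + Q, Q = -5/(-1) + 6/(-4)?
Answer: 3702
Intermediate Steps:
Q = 7/2 (Q = -5*(-1) + 6*(-¼) = 5 - 3/2 = 7/2 ≈ 3.5000)
U(u, G) = 7/2 (U(u, G) = G*0 + 7/2 = 0 + 7/2 = 7/2)
k(H, f) = -23 (k(H, f) = -5 - 18 = -23)
2658 + (k(U(-4, 3), 29) - 1*(-1067)) = 2658 + (-23 - 1*(-1067)) = 2658 + (-23 + 1067) = 2658 + 1044 = 3702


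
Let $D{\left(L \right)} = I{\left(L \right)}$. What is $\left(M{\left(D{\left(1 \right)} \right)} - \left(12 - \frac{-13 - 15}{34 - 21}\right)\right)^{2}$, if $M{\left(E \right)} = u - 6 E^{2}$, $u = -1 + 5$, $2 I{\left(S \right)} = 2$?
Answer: $\frac{44100}{169} \approx 260.95$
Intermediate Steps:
$I{\left(S \right)} = 1$ ($I{\left(S \right)} = \frac{1}{2} \cdot 2 = 1$)
$D{\left(L \right)} = 1$
$u = 4$
$M{\left(E \right)} = 4 - 6 E^{2}$
$\left(M{\left(D{\left(1 \right)} \right)} - \left(12 - \frac{-13 - 15}{34 - 21}\right)\right)^{2} = \left(\left(4 - 6 \cdot 1^{2}\right) - \left(12 - \frac{-13 - 15}{34 - 21}\right)\right)^{2} = \left(\left(4 - 6\right) - \left(12 + \frac{28}{13}\right)\right)^{2} = \left(\left(4 - 6\right) - \frac{184}{13}\right)^{2} = \left(-2 - \frac{184}{13}\right)^{2} = \left(- \frac{210}{13}\right)^{2} = \frac{44100}{169}$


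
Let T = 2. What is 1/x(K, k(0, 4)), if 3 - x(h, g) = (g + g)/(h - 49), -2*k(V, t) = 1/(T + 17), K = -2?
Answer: 969/2906 ≈ 0.33345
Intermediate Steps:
k(V, t) = -1/38 (k(V, t) = -1/(2*(2 + 17)) = -½/19 = -½*1/19 = -1/38)
x(h, g) = 3 - 2*g/(-49 + h) (x(h, g) = 3 - (g + g)/(h - 49) = 3 - 2*g/(-49 + h))
1/x(K, k(0, 4)) = 1/((-147 - 2*(-1/38) + 3*(-2))/(-49 - 2)) = 1/((-147 + 1/19 - 6)/(-51)) = 1/(-1/51*(-2906/19)) = 1/(2906/969) = 969/2906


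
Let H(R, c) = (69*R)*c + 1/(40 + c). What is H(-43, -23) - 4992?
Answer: 1075234/17 ≈ 63249.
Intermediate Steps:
H(R, c) = 1/(40 + c) + 69*R*c (H(R, c) = 69*R*c + 1/(40 + c) = 1/(40 + c) + 69*R*c)
H(-43, -23) - 4992 = (1 + 69*(-43)*(-23)² + 2760*(-43)*(-23))/(40 - 23) - 4992 = (1 + 69*(-43)*529 + 2729640)/17 - 4992 = (1 - 1569543 + 2729640)/17 - 4992 = (1/17)*1160098 - 4992 = 1160098/17 - 4992 = 1075234/17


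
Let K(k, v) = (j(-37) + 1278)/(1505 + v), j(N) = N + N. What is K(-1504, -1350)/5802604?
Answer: 301/224850905 ≈ 1.3387e-6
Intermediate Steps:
j(N) = 2*N
K(k, v) = 1204/(1505 + v) (K(k, v) = (2*(-37) + 1278)/(1505 + v) = (-74 + 1278)/(1505 + v) = 1204/(1505 + v))
K(-1504, -1350)/5802604 = (1204/(1505 - 1350))/5802604 = (1204/155)*(1/5802604) = 301/224850905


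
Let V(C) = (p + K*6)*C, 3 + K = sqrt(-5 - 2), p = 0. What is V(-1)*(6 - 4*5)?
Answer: -252 + 84*I*sqrt(7) ≈ -252.0 + 222.24*I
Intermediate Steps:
K = -3 + I*sqrt(7) (K = -3 + sqrt(-5 - 2) = -3 + sqrt(-7) = -3 + I*sqrt(7) ≈ -3.0 + 2.6458*I)
V(C) = C*(-18 + 6*I*sqrt(7)) (V(C) = (0 + (-3 + I*sqrt(7))*6)*C = (0 + (-18 + 6*I*sqrt(7)))*C = (-18 + 6*I*sqrt(7))*C = C*(-18 + 6*I*sqrt(7)))
V(-1)*(6 - 4*5) = (6*(-1)*(-3 + I*sqrt(7)))*(6 - 4*5) = (18 - 6*I*sqrt(7))*(6 - 20) = (18 - 6*I*sqrt(7))*(-14) = -252 + 84*I*sqrt(7)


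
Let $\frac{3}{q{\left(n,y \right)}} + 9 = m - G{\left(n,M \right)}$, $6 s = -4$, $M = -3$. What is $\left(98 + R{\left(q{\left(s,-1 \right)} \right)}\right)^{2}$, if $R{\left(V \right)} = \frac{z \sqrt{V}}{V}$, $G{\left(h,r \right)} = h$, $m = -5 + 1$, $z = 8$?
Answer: $\frac{84068}{9} - \frac{1568 i \sqrt{37}}{3} \approx 9340.9 - 3179.3 i$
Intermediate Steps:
$s = - \frac{2}{3}$ ($s = \frac{1}{6} \left(-4\right) = - \frac{2}{3} \approx -0.66667$)
$m = -4$
$q{\left(n,y \right)} = \frac{3}{-13 - n}$ ($q{\left(n,y \right)} = \frac{3}{-9 - \left(4 + n\right)} = \frac{3}{-13 - n}$)
$R{\left(V \right)} = \frac{8}{\sqrt{V}}$ ($R{\left(V \right)} = \frac{8 \sqrt{V}}{V} = \frac{8}{\sqrt{V}}$)
$\left(98 + R{\left(q{\left(s,-1 \right)} \right)}\right)^{2} = \left(98 + \frac{8}{i \sqrt{3} \frac{1}{\sqrt{13 - \frac{2}{3}}}}\right)^{2} = \left(98 + \frac{8}{\frac{3}{37} i \sqrt{37}}\right)^{2} = \left(98 + 8 \left(- \frac{i \sqrt{37}}{3}\right)\right)^{2} = \left(98 - \frac{8 i \sqrt{37}}{3}\right)^{2}$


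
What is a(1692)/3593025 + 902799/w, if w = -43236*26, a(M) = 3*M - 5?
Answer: -359786542591/448783194600 ≈ -0.80169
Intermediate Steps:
a(M) = -5 + 3*M
w = -1124136
a(1692)/3593025 + 902799/w = (-5 + 3*1692)/3593025 + 902799/(-1124136) = (-5 + 5076)*(1/3593025) + 902799*(-1/1124136) = 5071*(1/3593025) - 100311/124904 = 5071/3593025 - 100311/124904 = -359786542591/448783194600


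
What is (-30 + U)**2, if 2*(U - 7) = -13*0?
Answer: 529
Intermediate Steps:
U = 7 (U = 7 + (-13*0)/2 = 7 + (1/2)*0 = 7 + 0 = 7)
(-30 + U)**2 = (-30 + 7)**2 = (-23)**2 = 529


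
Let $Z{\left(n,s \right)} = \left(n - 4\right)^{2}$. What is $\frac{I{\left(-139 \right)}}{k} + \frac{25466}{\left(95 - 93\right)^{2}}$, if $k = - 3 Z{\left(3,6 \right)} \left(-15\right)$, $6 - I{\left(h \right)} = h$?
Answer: $\frac{114655}{18} \approx 6369.7$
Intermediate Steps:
$Z{\left(n,s \right)} = \left(-4 + n\right)^{2}$
$I{\left(h \right)} = 6 - h$
$k = 45$ ($k = - 3 \left(-4 + 3\right)^{2} \left(-15\right) = - 3 \left(-1\right)^{2} \left(-15\right) = \left(-3\right) 1 \left(-15\right) = \left(-3\right) \left(-15\right) = 45$)
$\frac{I{\left(-139 \right)}}{k} + \frac{25466}{\left(95 - 93\right)^{2}} = \frac{6 - -139}{45} + \frac{25466}{\left(95 - 93\right)^{2}} = \left(6 + 139\right) \frac{1}{45} + \frac{25466}{2^{2}} = 145 \cdot \frac{1}{45} + \frac{25466}{4} = \frac{29}{9} + 25466 \cdot \frac{1}{4} = \frac{29}{9} + \frac{12733}{2} = \frac{114655}{18}$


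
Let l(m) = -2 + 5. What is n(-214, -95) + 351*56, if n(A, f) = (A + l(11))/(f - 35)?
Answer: 2555491/130 ≈ 19658.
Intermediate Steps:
l(m) = 3
n(A, f) = (3 + A)/(-35 + f) (n(A, f) = (A + 3)/(f - 35) = (3 + A)/(-35 + f))
n(-214, -95) + 351*56 = (3 - 214)/(-35 - 95) + 351*56 = -211/(-130) + 19656 = -1/130*(-211) + 19656 = 211/130 + 19656 = 2555491/130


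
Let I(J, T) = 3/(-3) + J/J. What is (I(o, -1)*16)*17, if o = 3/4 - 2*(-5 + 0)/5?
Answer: 0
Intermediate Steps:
o = 11/4 (o = 3*(¼) - 2*(-5)*(⅕) = ¾ + 10*(⅕) = ¾ + 2 = 11/4 ≈ 2.7500)
I(J, T) = 0 (I(J, T) = 3*(-⅓) + 1 = -1 + 1 = 0)
(I(o, -1)*16)*17 = (0*16)*17 = 0*17 = 0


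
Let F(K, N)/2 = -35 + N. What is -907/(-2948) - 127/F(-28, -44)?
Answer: 258851/232892 ≈ 1.1115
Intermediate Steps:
F(K, N) = -70 + 2*N (F(K, N) = 2*(-35 + N) = -70 + 2*N)
-907/(-2948) - 127/F(-28, -44) = -907/(-2948) - 127/(-70 + 2*(-44)) = -907*(-1/2948) - 127/(-70 - 88) = 907/2948 - 127/(-158) = 907/2948 - 127*(-1/158) = 907/2948 + 127/158 = 258851/232892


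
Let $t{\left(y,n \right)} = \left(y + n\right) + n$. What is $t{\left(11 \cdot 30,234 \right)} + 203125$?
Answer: $203923$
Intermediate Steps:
$t{\left(y,n \right)} = y + 2 n$ ($t{\left(y,n \right)} = \left(n + y\right) + n = y + 2 n$)
$t{\left(11 \cdot 30,234 \right)} + 203125 = \left(11 \cdot 30 + 2 \cdot 234\right) + 203125 = \left(330 + 468\right) + 203125 = 798 + 203125 = 203923$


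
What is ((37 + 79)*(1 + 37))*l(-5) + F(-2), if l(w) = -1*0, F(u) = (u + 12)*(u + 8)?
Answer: 60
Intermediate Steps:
F(u) = (8 + u)*(12 + u) (F(u) = (12 + u)*(8 + u) = (8 + u)*(12 + u))
l(w) = 0
((37 + 79)*(1 + 37))*l(-5) + F(-2) = ((37 + 79)*(1 + 37))*0 + (96 + (-2)**2 + 20*(-2)) = (116*38)*0 + (96 + 4 - 40) = 4408*0 + 60 = 0 + 60 = 60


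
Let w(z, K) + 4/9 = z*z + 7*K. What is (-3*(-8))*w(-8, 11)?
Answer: 10120/3 ≈ 3373.3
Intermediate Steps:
w(z, K) = -4/9 + z² + 7*K (w(z, K) = -4/9 + (z*z + 7*K) = -4/9 + (z² + 7*K) = -4/9 + z² + 7*K)
(-3*(-8))*w(-8, 11) = (-3*(-8))*(-4/9 + (-8)² + 7*11) = 24*(-4/9 + 64 + 77) = 24*(1265/9) = 10120/3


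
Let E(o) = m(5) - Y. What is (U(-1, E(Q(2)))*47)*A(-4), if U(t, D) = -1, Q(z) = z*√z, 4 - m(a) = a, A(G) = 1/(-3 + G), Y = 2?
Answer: 47/7 ≈ 6.7143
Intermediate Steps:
m(a) = 4 - a
Q(z) = z^(3/2)
E(o) = -3 (E(o) = (4 - 1*5) - 1*2 = (4 - 5) - 2 = -1 - 2 = -3)
(U(-1, E(Q(2)))*47)*A(-4) = (-1*47)/(-3 - 4) = -47/(-7) = -47*(-⅐) = 47/7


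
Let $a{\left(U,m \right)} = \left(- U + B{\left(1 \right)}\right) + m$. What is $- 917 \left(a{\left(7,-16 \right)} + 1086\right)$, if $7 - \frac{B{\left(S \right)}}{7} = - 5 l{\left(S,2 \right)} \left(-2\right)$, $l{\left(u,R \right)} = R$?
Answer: $-891324$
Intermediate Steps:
$B{\left(S \right)} = -91$ ($B{\left(S \right)} = 49 - 7 \left(-5\right) 2 \left(-2\right) = 49 - 7 \left(\left(-10\right) \left(-2\right)\right) = 49 - 140 = -91$)
$a{\left(U,m \right)} = -91 + m - U$ ($a{\left(U,m \right)} = \left(- U - 91\right) + m = \left(-91 - U\right) + m = -91 + m - U$)
$- 917 \left(a{\left(7,-16 \right)} + 1086\right) = - 917 \left(\left(-91 - 16 - 7\right) + 1086\right) = - 917 \left(-114 + 1086\right) = \left(-917\right) 972 = -891324$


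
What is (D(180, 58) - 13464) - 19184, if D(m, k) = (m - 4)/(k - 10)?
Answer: -97933/3 ≈ -32644.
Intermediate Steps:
D(m, k) = (-4 + m)/(-10 + k)
(D(180, 58) - 13464) - 19184 = ((-4 + 180)/(-10 + 58) - 13464) - 19184 = (176/48 - 13464) - 19184 = ((1/48)*176 - 13464) - 19184 = (11/3 - 13464) - 19184 = -40381/3 - 19184 = -97933/3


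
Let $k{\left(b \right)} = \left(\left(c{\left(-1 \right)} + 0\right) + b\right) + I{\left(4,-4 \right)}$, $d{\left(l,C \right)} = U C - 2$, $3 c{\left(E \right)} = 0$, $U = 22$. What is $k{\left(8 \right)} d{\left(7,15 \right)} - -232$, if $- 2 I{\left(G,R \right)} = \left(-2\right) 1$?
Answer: $3184$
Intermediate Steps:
$c{\left(E \right)} = 0$ ($c{\left(E \right)} = \frac{1}{3} \cdot 0 = 0$)
$I{\left(G,R \right)} = 1$ ($I{\left(G,R \right)} = - \frac{\left(-2\right) 1}{2} = \left(- \frac{1}{2}\right) \left(-2\right) = 1$)
$d{\left(l,C \right)} = -2 + 22 C$ ($d{\left(l,C \right)} = 22 C - 2 = -2 + 22 C$)
$k{\left(b \right)} = 1 + b$ ($k{\left(b \right)} = \left(\left(0 + 0\right) + b\right) + 1 = \left(0 + b\right) + 1 = b + 1 = 1 + b$)
$k{\left(8 \right)} d{\left(7,15 \right)} - -232 = \left(1 + 8\right) \left(-2 + 22 \cdot 15\right) - -232 = 9 \left(-2 + 330\right) + 232 = 9 \cdot 328 + 232 = 2952 + 232 = 3184$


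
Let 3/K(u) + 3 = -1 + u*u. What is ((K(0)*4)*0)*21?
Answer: 0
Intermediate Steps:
K(u) = 3/(-4 + u²) (K(u) = 3/(-3 + (-1 + u*u)) = 3/(-3 + (-1 + u²)) = 3/(-4 + u²))
((K(0)*4)*0)*21 = (((3/(-4 + 0²))*4)*0)*21 = (((3/(-4 + 0))*4)*0)*21 = (((3/(-4))*4)*0)*21 = (((3*(-¼))*4)*0)*21 = (-¾*4*0)*21 = -3*0*21 = 0*21 = 0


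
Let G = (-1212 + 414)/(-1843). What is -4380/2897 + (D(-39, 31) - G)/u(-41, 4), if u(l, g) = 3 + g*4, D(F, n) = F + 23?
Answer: -12690158/5339171 ≈ -2.3768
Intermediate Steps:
D(F, n) = 23 + F
u(l, g) = 3 + 4*g
G = 42/97 (G = -798*(-1/1843) = 42/97 ≈ 0.43299)
-4380/2897 + (D(-39, 31) - G)/u(-41, 4) = -4380/2897 + ((23 - 39) - 1*42/97)/(3 + 4*4) = -4380*1/2897 + (-16 - 42/97)/(3 + 16) = -4380/2897 - 1594/97/19 = -4380/2897 - 1594/97*1/19 = -4380/2897 - 1594/1843 = -12690158/5339171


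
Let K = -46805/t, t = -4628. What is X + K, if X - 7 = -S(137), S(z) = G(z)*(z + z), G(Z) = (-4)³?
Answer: 81235809/4628 ≈ 17553.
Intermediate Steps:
G(Z) = -64
S(z) = -128*z (S(z) = -64*(z + z) = -128*z)
K = 46805/4628 (K = -46805/(-4628) = -46805*(-1/4628) = 46805/4628 ≈ 10.113)
X = 17543 (X = 7 - (-128)*137 = 7 - 1*(-17536) = 7 + 17536 = 17543)
X + K = 17543 + 46805/4628 = 81235809/4628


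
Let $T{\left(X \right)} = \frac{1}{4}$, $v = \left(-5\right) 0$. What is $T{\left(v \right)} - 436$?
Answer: $- \frac{1743}{4} \approx -435.75$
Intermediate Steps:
$v = 0$
$T{\left(X \right)} = \frac{1}{4}$
$T{\left(v \right)} - 436 = \frac{1}{4} - 436 = - \frac{1743}{4}$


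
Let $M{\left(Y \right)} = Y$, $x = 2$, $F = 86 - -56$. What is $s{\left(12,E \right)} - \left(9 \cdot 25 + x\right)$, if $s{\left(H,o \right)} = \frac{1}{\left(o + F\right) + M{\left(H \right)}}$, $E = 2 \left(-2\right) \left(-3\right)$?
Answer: $- \frac{37681}{166} \approx -226.99$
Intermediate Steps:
$F = 142$ ($F = 86 + 56 = 142$)
$E = 12$ ($E = \left(-4\right) \left(-3\right) = 12$)
$s{\left(H,o \right)} = \frac{1}{142 + H + o}$ ($s{\left(H,o \right)} = \frac{1}{\left(o + 142\right) + H} = \frac{1}{\left(142 + o\right) + H} = \frac{1}{142 + H + o}$)
$s{\left(12,E \right)} - \left(9 \cdot 25 + x\right) = \frac{1}{142 + 12 + 12} - \left(9 \cdot 25 + 2\right) = \frac{1}{166} - \left(225 + 2\right) = \frac{1}{166} - 227 = - \frac{37681}{166}$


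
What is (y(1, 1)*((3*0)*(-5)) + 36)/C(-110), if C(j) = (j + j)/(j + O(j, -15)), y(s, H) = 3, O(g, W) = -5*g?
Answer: -72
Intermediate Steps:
C(j) = -½ (C(j) = (j + j)/(j - 5*j) = (2*j)/((-4*j)) = (2*j)*(-1/(4*j)) = -½)
(y(1, 1)*((3*0)*(-5)) + 36)/C(-110) = (3*((3*0)*(-5)) + 36)/(-½) = (3*(0*(-5)) + 36)*(-2) = (3*0 + 36)*(-2) = (0 + 36)*(-2) = 36*(-2) = -72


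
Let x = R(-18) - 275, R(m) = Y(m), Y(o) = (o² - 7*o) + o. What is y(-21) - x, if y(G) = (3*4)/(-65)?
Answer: -10217/65 ≈ -157.18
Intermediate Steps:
Y(o) = o² - 6*o
R(m) = m*(-6 + m)
y(G) = -12/65 (y(G) = 12*(-1/65) = -12/65)
x = 157 (x = -18*(-6 - 18) - 275 = -18*(-24) - 275 = 432 - 275 = 157)
y(-21) - x = -12/65 - 1*157 = -12/65 - 157 = -10217/65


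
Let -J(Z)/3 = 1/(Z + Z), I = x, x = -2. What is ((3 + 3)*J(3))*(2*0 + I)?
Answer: 6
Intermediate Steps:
I = -2
J(Z) = -3/(2*Z) (J(Z) = -3/(Z + Z) = -3*1/(2*Z) = -3/(2*Z))
((3 + 3)*J(3))*(2*0 + I) = ((3 + 3)*(-3/2/3))*(2*0 - 2) = (6*(-3/2*1/3))*(0 - 2) = (6*(-1/2))*(-2) = -3*(-2) = 6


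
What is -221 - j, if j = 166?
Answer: -387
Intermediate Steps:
-221 - j = -221 - 1*166 = -221 - 166 = -387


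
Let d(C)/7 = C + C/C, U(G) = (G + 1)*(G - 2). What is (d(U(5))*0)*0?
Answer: 0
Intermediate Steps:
U(G) = (1 + G)*(-2 + G)
d(C) = 7 + 7*C (d(C) = 7*(C + C/C) = 7*(C + 1) = 7*(1 + C) = 7 + 7*C)
(d(U(5))*0)*0 = ((7 + 7*(-2 + 5**2 - 1*5))*0)*0 = ((7 + 7*(-2 + 25 - 5))*0)*0 = ((7 + 7*18)*0)*0 = ((7 + 126)*0)*0 = (133*0)*0 = 0*0 = 0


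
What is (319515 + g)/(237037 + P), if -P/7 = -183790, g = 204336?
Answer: 523851/1523567 ≈ 0.34383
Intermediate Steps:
P = 1286530 (P = -7*(-183790) = 1286530)
(319515 + g)/(237037 + P) = (319515 + 204336)/(237037 + 1286530) = 523851/1523567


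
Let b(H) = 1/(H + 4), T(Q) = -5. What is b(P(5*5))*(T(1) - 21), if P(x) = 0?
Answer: -13/2 ≈ -6.5000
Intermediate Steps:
b(H) = 1/(4 + H)
b(P(5*5))*(T(1) - 21) = (-5 - 21)/(4 + 0) = -26/4 = (¼)*(-26) = -13/2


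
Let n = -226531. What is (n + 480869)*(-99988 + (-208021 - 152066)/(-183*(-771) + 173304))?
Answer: -2665147481719058/104799 ≈ -2.5431e+10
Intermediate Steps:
(n + 480869)*(-99988 + (-208021 - 152066)/(-183*(-771) + 173304)) = (-226531 + 480869)*(-99988 + (-208021 - 152066)/(-183*(-771) + 173304)) = 254338*(-99988 - 360087/(141093 + 173304)) = 254338*(-99988 - 360087/314397) = 254338*(-99988 - 360087*1/314397) = 254338*(-99988 - 120029/104799) = 254338*(-10478762441/104799) = -2665147481719058/104799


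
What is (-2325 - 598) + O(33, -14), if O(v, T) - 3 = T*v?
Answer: -3382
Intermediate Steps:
O(v, T) = 3 + T*v
(-2325 - 598) + O(33, -14) = (-2325 - 598) + (3 - 14*33) = -2923 + (3 - 462) = -2923 - 459 = -3382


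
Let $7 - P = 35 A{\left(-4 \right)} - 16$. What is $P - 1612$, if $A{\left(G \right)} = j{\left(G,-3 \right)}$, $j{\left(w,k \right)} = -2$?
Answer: $-1519$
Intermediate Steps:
$A{\left(G \right)} = -2$
$P = 93$ ($P = 7 - \left(35 \left(-2\right) - 16\right) = 7 - \left(-70 - 16\right) = 7 - -86 = 7 + 86 = 93$)
$P - 1612 = 93 - 1612 = -1519$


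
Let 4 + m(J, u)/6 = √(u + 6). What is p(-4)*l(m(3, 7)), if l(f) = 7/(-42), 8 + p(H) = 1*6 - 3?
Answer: ⅚ ≈ 0.83333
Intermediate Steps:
p(H) = -5 (p(H) = -8 + (1*6 - 3) = -8 + (6 - 3) = -8 + 3 = -5)
m(J, u) = -24 + 6*√(6 + u) (m(J, u) = -24 + 6*√(u + 6) = -24 + 6*√(6 + u))
l(f) = -⅙ (l(f) = 7*(-1/42) = -⅙)
p(-4)*l(m(3, 7)) = -5*(-⅙) = ⅚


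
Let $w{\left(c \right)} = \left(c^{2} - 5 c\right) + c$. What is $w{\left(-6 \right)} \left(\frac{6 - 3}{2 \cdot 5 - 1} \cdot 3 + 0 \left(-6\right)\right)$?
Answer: $60$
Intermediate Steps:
$w{\left(c \right)} = c^{2} - 4 c$
$w{\left(-6 \right)} \left(\frac{6 - 3}{2 \cdot 5 - 1} \cdot 3 + 0 \left(-6\right)\right) = - 6 \left(-4 - 6\right) \left(\frac{6 - 3}{2 \cdot 5 - 1} \cdot 3 + 0 \left(-6\right)\right) = \left(-6\right) \left(-10\right) \left(\frac{3}{10 - 1} \cdot 3 + 0\right) = 60 \left(\frac{3}{9} \cdot 3 + 0\right) = 60 \left(3 \cdot \frac{1}{9} \cdot 3 + 0\right) = 60 \left(\frac{1}{3} \cdot 3 + 0\right) = 60 \left(1 + 0\right) = 60 \cdot 1 = 60$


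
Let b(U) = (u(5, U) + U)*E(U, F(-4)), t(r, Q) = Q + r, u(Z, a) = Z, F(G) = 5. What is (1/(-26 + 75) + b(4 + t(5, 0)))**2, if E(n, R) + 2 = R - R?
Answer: 1879641/2401 ≈ 782.86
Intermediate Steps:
E(n, R) = -2 (E(n, R) = -2 + (R - R) = -2 + 0 = -2)
b(U) = -10 - 2*U (b(U) = (5 + U)*(-2) = -10 - 2*U)
(1/(-26 + 75) + b(4 + t(5, 0)))**2 = (1/(-26 + 75) + (-10 - 2*(4 + (0 + 5))))**2 = (1/49 + (-10 - 2*(4 + 5)))**2 = (1/49 + (-10 - 2*9))**2 = (1/49 + (-10 - 18))**2 = (1/49 - 28)**2 = (-1371/49)**2 = 1879641/2401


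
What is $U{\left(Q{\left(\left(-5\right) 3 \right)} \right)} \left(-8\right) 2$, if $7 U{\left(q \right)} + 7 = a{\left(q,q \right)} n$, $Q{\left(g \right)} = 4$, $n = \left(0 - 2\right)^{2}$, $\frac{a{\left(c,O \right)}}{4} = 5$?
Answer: $- \frac{1168}{7} \approx -166.86$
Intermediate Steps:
$a{\left(c,O \right)} = 20$ ($a{\left(c,O \right)} = 4 \cdot 5 = 20$)
$n = 4$ ($n = \left(-2\right)^{2} = 4$)
$U{\left(q \right)} = \frac{73}{7}$ ($U{\left(q \right)} = -1 + \frac{20 \cdot 4}{7} = -1 + \frac{1}{7} \cdot 80 = -1 + \frac{80}{7} = \frac{73}{7}$)
$U{\left(Q{\left(\left(-5\right) 3 \right)} \right)} \left(-8\right) 2 = \frac{73}{7} \left(-8\right) 2 = \left(- \frac{584}{7}\right) 2 = - \frac{1168}{7}$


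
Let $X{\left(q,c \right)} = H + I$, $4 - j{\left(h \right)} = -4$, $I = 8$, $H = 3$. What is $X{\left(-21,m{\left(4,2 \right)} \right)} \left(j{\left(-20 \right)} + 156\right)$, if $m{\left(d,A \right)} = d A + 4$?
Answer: $1804$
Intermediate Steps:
$m{\left(d,A \right)} = 4 + A d$ ($m{\left(d,A \right)} = A d + 4 = 4 + A d$)
$j{\left(h \right)} = 8$ ($j{\left(h \right)} = 4 - -4 = 4 + 4 = 8$)
$X{\left(q,c \right)} = 11$ ($X{\left(q,c \right)} = 3 + 8 = 11$)
$X{\left(-21,m{\left(4,2 \right)} \right)} \left(j{\left(-20 \right)} + 156\right) = 11 \left(8 + 156\right) = 11 \cdot 164 = 1804$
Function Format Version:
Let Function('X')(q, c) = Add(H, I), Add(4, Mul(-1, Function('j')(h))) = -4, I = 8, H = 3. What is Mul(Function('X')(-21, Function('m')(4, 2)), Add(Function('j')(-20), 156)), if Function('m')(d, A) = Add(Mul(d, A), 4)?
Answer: 1804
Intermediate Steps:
Function('m')(d, A) = Add(4, Mul(A, d)) (Function('m')(d, A) = Add(Mul(A, d), 4) = Add(4, Mul(A, d)))
Function('j')(h) = 8 (Function('j')(h) = Add(4, Mul(-1, -4)) = Add(4, 4) = 8)
Function('X')(q, c) = 11 (Function('X')(q, c) = Add(3, 8) = 11)
Mul(Function('X')(-21, Function('m')(4, 2)), Add(Function('j')(-20), 156)) = Mul(11, Add(8, 156)) = Mul(11, 164) = 1804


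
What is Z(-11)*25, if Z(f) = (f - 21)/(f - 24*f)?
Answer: -800/253 ≈ -3.1621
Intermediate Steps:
Z(f) = -(-21 + f)/(23*f) (Z(f) = (-21 + f)/((-23*f)) = (-21 + f)*(-1/(23*f)) = -(-21 + f)/(23*f))
Z(-11)*25 = ((1/23)*(21 - 1*(-11))/(-11))*25 = ((1/23)*(-1/11)*(21 + 11))*25 = ((1/23)*(-1/11)*32)*25 = -32/253*25 = -800/253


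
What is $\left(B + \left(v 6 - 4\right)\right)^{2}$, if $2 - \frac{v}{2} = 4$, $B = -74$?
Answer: $10404$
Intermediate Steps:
$v = -4$ ($v = 4 - 8 = -4$)
$\left(B + \left(v 6 - 4\right)\right)^{2} = \left(-74 - 28\right)^{2} = \left(-102\right)^{2} = 10404$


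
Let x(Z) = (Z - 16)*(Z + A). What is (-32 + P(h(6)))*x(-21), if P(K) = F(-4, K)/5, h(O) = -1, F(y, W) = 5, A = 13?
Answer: -9176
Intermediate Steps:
x(Z) = (-16 + Z)*(13 + Z) (x(Z) = (Z - 16)*(Z + 13) = (-16 + Z)*(13 + Z))
P(K) = 1 (P(K) = 5/5 = 5*(⅕) = 1)
(-32 + P(h(6)))*x(-21) = (-32 + 1)*(-208 + (-21)² - 3*(-21)) = -31*(-208 + 441 + 63) = -31*296 = -9176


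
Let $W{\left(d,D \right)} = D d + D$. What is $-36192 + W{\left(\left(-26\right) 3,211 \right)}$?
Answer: $-52439$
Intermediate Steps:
$W{\left(d,D \right)} = D + D d$
$-36192 + W{\left(\left(-26\right) 3,211 \right)} = -36192 + 211 \left(1 - 78\right) = -36192 + 211 \left(-77\right) = -36192 - 16247 = -52439$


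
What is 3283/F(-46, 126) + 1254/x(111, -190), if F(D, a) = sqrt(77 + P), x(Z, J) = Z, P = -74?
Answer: 418/37 + 3283*sqrt(3)/3 ≈ 1906.7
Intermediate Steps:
F(D, a) = sqrt(3) (F(D, a) = sqrt(77 - 74) = sqrt(3))
3283/F(-46, 126) + 1254/x(111, -190) = 3283/(sqrt(3)) + 1254/111 = 3283*(sqrt(3)/3) + 1254*(1/111) = 3283*sqrt(3)/3 + 418/37 = 418/37 + 3283*sqrt(3)/3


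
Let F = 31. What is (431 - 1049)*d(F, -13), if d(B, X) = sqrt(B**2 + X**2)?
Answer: -618*sqrt(1130) ≈ -20774.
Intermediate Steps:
(431 - 1049)*d(F, -13) = (431 - 1049)*sqrt(31**2 + (-13)**2) = -618*sqrt(961 + 169) = -618*sqrt(1130)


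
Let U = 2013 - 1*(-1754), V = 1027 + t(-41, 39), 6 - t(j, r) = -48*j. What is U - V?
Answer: 4702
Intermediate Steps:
t(j, r) = 6 + 48*j (t(j, r) = 6 - (-48)*j = 6 + 48*j)
V = -935 (V = 1027 + (6 + 48*(-41)) = 1027 + (6 - 1968) = 1027 - 1962 = -935)
U = 3767 (U = 2013 + 1754 = 3767)
U - V = 3767 - 1*(-935) = 3767 + 935 = 4702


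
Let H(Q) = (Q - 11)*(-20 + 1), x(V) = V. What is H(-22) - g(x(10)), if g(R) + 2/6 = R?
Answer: 1852/3 ≈ 617.33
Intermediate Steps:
H(Q) = 209 - 19*Q (H(Q) = (-11 + Q)*(-19) = 209 - 19*Q)
g(R) = -⅓ + R
H(-22) - g(x(10)) = (209 - 19*(-22)) - (-⅓ + 10) = (209 + 418) - 1*29/3 = 627 - 29/3 = 1852/3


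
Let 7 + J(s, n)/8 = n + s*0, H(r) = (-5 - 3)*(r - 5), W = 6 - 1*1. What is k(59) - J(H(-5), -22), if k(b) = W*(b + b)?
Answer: 822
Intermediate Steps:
W = 5 (W = 6 - 1 = 5)
H(r) = 40 - 8*r (H(r) = -8*(-5 + r) = 40 - 8*r)
k(b) = 10*b (k(b) = 5*(b + b) = 5*(2*b) = 10*b)
J(s, n) = -56 + 8*n (J(s, n) = -56 + 8*(n + s*0) = -56 + 8*(n + 0) = -56 + 8*n)
k(59) - J(H(-5), -22) = 10*59 - (-56 + 8*(-22)) = 590 - (-56 - 176) = 590 - 1*(-232) = 590 + 232 = 822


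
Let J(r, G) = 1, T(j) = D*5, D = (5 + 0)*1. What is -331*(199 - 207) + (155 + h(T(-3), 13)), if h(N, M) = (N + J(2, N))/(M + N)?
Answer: 53270/19 ≈ 2803.7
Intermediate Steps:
D = 5 (D = 5*1 = 5)
T(j) = 25 (T(j) = 5*5 = 25)
h(N, M) = (1 + N)/(M + N) (h(N, M) = (N + 1)/(M + N) = (1 + N)/(M + N))
-331*(199 - 207) + (155 + h(T(-3), 13)) = -331*(199 - 207) + (155 + (1 + 25)/(13 + 25)) = -331*(-8) + (155 + 26/38) = 2648 + (155 + (1/38)*26) = 2648 + (155 + 13/19) = 2648 + 2958/19 = 53270/19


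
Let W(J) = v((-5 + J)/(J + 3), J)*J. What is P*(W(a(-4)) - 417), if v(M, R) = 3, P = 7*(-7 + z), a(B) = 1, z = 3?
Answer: 11592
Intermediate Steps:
P = -28 (P = 7*(-7 + 3) = 7*(-4) = -28)
W(J) = 3*J
P*(W(a(-4)) - 417) = -28*(3*1 - 417) = -28*(3 - 417) = -28*(-414) = 11592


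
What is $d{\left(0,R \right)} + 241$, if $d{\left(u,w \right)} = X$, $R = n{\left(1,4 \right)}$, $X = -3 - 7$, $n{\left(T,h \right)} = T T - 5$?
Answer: $231$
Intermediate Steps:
$n{\left(T,h \right)} = -5 + T^{2}$ ($n{\left(T,h \right)} = T^{2} - 5 = -5 + T^{2}$)
$X = -10$
$R = -4$ ($R = -5 + 1^{2} = -5 + 1 = -4$)
$d{\left(u,w \right)} = -10$
$d{\left(0,R \right)} + 241 = -10 + 241 = 231$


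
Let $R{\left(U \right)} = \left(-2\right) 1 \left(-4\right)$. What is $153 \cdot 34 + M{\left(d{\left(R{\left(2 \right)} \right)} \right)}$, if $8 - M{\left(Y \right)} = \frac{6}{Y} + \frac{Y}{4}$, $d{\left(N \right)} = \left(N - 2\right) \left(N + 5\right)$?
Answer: $\frac{134951}{26} \approx 5190.4$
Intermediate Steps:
$R{\left(U \right)} = 8$ ($R{\left(U \right)} = \left(-2\right) \left(-4\right) = 8$)
$d{\left(N \right)} = \left(-2 + N\right) \left(5 + N\right)$
$M{\left(Y \right)} = 8 - \frac{6}{Y} - \frac{Y}{4}$ ($M{\left(Y \right)} = 8 - \left(\frac{6}{Y} + \frac{Y}{4}\right) = 8 - \frac{6}{Y} - \frac{Y}{4}$)
$153 \cdot 34 + M{\left(d{\left(R{\left(2 \right)} \right)} \right)} = 153 \cdot 34 - \left(-8 + \frac{6}{-10 + 8^{2} + 3 \cdot 8} + \frac{-10 + 8^{2} + 3 \cdot 8}{4}\right) = 5202 - \left(-8 + \frac{6}{-10 + 64 + 24} + \frac{-10 + 64 + 24}{4}\right) = 5202 - \left(\frac{23}{2} + \frac{1}{13}\right) = 5202 - \frac{301}{26} = \frac{134951}{26}$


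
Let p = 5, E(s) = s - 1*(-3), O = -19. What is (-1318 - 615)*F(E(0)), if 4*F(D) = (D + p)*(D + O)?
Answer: 61856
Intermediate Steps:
E(s) = 3 + s (E(s) = s + 3 = 3 + s)
F(D) = (-19 + D)*(5 + D)/4 (F(D) = ((D + 5)*(D - 19))/4 = ((5 + D)*(-19 + D))/4 = ((-19 + D)*(5 + D))/4 = (-19 + D)*(5 + D)/4)
(-1318 - 615)*F(E(0)) = (-1318 - 615)*(-95/4 - 7*(3 + 0)/2 + (3 + 0)²/4) = -1933*(-95/4 - 7/2*3 + (¼)*3²) = -1933*(-95/4 - 21/2 + (¼)*9) = -1933*(-95/4 - 21/2 + 9/4) = -1933*(-32) = 61856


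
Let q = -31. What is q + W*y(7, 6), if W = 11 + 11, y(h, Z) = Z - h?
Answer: -53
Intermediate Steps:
W = 22
q + W*y(7, 6) = -31 + 22*(6 - 1*7) = -31 + 22*(6 - 7) = -31 + 22*(-1) = -31 - 22 = -53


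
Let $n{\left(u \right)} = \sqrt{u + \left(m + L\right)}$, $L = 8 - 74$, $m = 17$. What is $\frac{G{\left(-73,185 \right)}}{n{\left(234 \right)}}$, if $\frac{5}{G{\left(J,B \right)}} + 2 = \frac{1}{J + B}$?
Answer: $- \frac{112 \sqrt{185}}{8251} \approx -0.18463$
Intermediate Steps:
$G{\left(J,B \right)} = \frac{5}{-2 + \frac{1}{B + J}}$ ($G{\left(J,B \right)} = \frac{5}{-2 + \frac{1}{J + B}} = \frac{5}{-2 + \frac{1}{B + J}}$)
$L = -66$
$n{\left(u \right)} = \sqrt{-49 + u}$ ($n{\left(u \right)} = \sqrt{u + \left(17 - 66\right)} = \sqrt{u - 49} = \sqrt{-49 + u}$)
$\frac{G{\left(-73,185 \right)}}{n{\left(234 \right)}} = \frac{5 \frac{1}{-1 + 2 \cdot 185 + 2 \left(-73\right)} \left(\left(-1\right) 185 - -73\right)}{\sqrt{-49 + 234}} = \frac{5 \frac{1}{-1 + 370 - 146} \left(-185 + 73\right)}{\sqrt{185}} = 5 \cdot \frac{1}{223} \left(-112\right) \frac{\sqrt{185}}{185} = - \frac{560 \frac{\sqrt{185}}{185}}{223} = - \frac{112 \sqrt{185}}{8251}$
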